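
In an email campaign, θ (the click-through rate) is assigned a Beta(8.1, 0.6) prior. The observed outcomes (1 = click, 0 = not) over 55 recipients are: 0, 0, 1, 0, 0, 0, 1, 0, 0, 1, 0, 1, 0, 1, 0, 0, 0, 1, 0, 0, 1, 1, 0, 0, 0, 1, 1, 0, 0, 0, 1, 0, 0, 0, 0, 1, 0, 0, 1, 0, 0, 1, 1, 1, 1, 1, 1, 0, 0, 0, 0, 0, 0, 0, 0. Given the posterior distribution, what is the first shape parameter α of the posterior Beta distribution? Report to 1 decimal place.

27.1

The Beta prior is conjugate to a Binomial/Bernoulli likelihood; the update adds successes to α and failures to β.
Posterior: Beta(α+k, β+n−k) = Beta(8.1+19, 0.6+36) = Beta(27.1, 36.6).
Posterior α = 27.1.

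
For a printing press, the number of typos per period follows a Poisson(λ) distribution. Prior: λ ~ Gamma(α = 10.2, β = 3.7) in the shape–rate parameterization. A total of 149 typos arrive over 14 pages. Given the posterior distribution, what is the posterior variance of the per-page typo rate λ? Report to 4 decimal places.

0.5082

With a Gamma(shape α, rate β) prior, the Poisson likelihood is conjugate: the posterior is Gamma(α + ΣXᵢ, β + n).
Posterior: Gamma(α+S, β+n) = Gamma(10.2+149, 3.7+14) = Gamma(159.2, 17.7).
Var = α/β² = 159.2/17.7² = 0.5082.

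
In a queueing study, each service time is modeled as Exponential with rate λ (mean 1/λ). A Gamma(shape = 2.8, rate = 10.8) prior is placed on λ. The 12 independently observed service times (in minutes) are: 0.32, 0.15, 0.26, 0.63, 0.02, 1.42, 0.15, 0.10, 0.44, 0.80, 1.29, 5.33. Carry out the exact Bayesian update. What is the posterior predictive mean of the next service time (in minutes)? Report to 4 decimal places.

1.5732

With a Gamma(shape α, rate β) prior on the exponential rate λ, the posterior after n observations with total T = Σxᵢ is Gamma(α+n, β+T).
Sum of observations T = 10.91 minutes; n = 12.
Posterior: Gamma(2.8+12, 10.8+10.91) = Gamma(14.8, 21.71).
The predictive distribution for the next observation is Lomax; its mean is β/(α−1) = 21.71/13.8 = 1.5732.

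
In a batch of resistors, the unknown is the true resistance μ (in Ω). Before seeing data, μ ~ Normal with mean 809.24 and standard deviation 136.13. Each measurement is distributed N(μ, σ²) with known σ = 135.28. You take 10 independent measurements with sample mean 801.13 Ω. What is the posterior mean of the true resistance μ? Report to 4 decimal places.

For Normal data with known variance σ², a Normal(μ₀, σ₀²) prior on μ is conjugate. Posterior precision = 1/σ₀² + n/σ²; posterior mean is the precision-weighted average of μ₀ and x̄.
n·x̄ = 10·801.13 = 8011.3.
σ₀² = 136.13² = 18531.3769, σ² = 135.28² = 18300.6784; σ² + n·σ₀² = 18300.6784 + 10·18531.3769 = 203614.4474.
Posterior mean = (μ₀/σ₀² + n·x̄/σ²)/(1/σ₀² + n/σ²) = (σ²·μ₀ + σ₀²·n·x̄)/(σ² + n·σ₀²) = (18300.6784·809.24 + 18531.3769·8011.3)/203614.4474 = 163270060.747386/203614.4474 = 801.8589.

801.8589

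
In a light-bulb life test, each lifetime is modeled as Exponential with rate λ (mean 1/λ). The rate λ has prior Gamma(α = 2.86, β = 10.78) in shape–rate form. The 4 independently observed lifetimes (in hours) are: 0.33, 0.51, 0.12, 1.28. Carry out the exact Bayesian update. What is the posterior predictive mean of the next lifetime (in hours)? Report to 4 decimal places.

2.2218

With a Gamma(shape α, rate β) prior on the exponential rate λ, the posterior after n observations with total T = Σxᵢ is Gamma(α+n, β+T).
Sum of observations T = 2.24 hours; n = 4.
Posterior: Gamma(2.86+4, 10.78+2.24) = Gamma(6.86, 13.02).
The predictive distribution for the next observation is Lomax; its mean is β/(α−1) = 13.02/5.86 = 2.2218.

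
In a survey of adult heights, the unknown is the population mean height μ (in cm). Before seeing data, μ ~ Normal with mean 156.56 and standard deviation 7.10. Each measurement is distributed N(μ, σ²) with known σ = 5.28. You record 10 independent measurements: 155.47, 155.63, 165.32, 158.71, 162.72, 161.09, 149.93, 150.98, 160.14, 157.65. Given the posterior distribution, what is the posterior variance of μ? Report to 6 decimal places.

2.641743

For Normal data with known variance σ², a Normal(μ₀, σ₀²) prior on μ is conjugate. Posterior precision = 1/σ₀² + n/σ²; posterior mean is the precision-weighted average of μ₀ and x̄.
σ₀² = 7.10² = 50.41, σ² = 5.28² = 27.8784; σ² + n·σ₀² = 27.8784 + 10·50.41 = 531.9784.
Posterior precision = 1/σ₀² + n/σ² = 1/50.41 + 10/27.8784 = (σ² + n·σ₀²)/(σ₀²σ²) = 531.9784/(50.41·27.8784); posterior variance σₙ² = σ₀²σ²/(σ² + n·σ₀²) = 50.41·27.8784/531.9784 = 2.641743.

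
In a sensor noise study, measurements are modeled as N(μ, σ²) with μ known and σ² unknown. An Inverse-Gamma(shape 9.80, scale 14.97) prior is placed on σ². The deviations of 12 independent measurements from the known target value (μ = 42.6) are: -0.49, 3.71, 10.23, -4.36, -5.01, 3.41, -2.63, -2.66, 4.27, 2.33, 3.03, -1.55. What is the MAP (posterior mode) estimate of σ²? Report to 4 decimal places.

With known mean μ and an Inverse-Gamma(α, β) prior on σ², the Normal likelihood is conjugate: posterior is Inv-Gamma(α + n/2, β + Σ(xᵢ−μ)²/2).
Σ(xᵢ−μ)² = (-0.49)² + (3.71)² + (10.23)² + (-4.36)² + (-5.01)² + (3.41)² + (-2.63)² + (-2.66)² + (4.27)² + (2.33)² + (3.03)² + (-1.55)² = 223.6326.
Posterior: Inv-Gamma(9.80 + 12/2, 14.97 + 223.6326/2) = Inv-Gamma(15.80, 126.78630).
Mode = β/(α+1) = 126.78630/16.80 = 7.5468.

7.5468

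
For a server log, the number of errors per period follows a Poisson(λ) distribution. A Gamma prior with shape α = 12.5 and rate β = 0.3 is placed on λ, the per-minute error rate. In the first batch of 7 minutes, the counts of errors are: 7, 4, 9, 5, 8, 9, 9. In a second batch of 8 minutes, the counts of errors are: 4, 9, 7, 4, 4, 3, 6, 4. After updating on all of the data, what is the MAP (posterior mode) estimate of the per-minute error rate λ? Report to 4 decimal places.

6.7647

With a Gamma(shape α, rate β) prior, the Poisson likelihood is conjugate: the posterior is Gamma(α + ΣXᵢ, β + n).
Batch 1: sum of counts S = 51 over n = 7 minutes.
After batch 1: Gamma(α+S, β+n) = Gamma(12.5+51, 0.3+7) = Gamma(63.5, 7.3).
Batch 2: sum of counts S = 41 over n = 8 minutes.
After batch 2: Gamma(α+S, β+n) = Gamma(63.5+41, 7.3+8) = Gamma(104.5, 15.3).
Mode of Gamma(α,β) for α≥1 is (α−1)/β = 103.5/15.3 = 6.7647.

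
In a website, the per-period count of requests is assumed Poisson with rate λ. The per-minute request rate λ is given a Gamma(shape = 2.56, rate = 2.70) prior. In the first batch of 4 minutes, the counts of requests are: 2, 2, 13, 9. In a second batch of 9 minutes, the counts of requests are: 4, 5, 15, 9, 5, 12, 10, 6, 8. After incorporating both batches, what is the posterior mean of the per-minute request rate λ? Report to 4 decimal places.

With a Gamma(shape α, rate β) prior, the Poisson likelihood is conjugate: the posterior is Gamma(α + ΣXᵢ, β + n).
Batch 1: sum of counts S = 26 over n = 4 minutes.
After batch 1: Gamma(α+S, β+n) = Gamma(2.56+26, 2.70+4) = Gamma(28.56, 6.70).
Batch 2: sum of counts S = 74 over n = 9 minutes.
After batch 2: Gamma(α+S, β+n) = Gamma(28.56+74, 6.70+9) = Gamma(102.56, 15.70).
Posterior mean = α/β = 102.56/15.70 = 6.5325.

6.5325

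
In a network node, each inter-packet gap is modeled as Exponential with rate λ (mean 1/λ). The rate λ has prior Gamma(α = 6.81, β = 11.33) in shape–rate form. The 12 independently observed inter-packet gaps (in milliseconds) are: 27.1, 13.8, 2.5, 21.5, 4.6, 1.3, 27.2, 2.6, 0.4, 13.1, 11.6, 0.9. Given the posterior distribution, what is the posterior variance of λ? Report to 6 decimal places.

0.000989

With a Gamma(shape α, rate β) prior on the exponential rate λ, the posterior after n observations with total T = Σxᵢ is Gamma(α+n, β+T).
Sum of observations T = 126.6 milliseconds; n = 12.
Posterior: Gamma(6.81+12, 11.33+126.6) = Gamma(18.81, 137.93).
Var = α/β² = 0.000989.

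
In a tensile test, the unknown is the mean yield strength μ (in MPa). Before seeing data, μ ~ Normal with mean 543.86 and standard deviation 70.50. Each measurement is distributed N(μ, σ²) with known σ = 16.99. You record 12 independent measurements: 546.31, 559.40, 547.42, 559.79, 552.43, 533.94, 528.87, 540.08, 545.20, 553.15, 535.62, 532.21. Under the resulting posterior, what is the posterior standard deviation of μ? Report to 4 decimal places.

For Normal data with known variance σ², a Normal(μ₀, σ₀²) prior on μ is conjugate. Posterior precision = 1/σ₀² + n/σ²; posterior mean is the precision-weighted average of μ₀ and x̄.
σ₀² = 70.50² = 4970.25, σ² = 16.99² = 288.6601; σ² + n·σ₀² = 288.6601 + 12·4970.25 = 59931.6601.
Posterior precision = 1/σ₀² + n/σ² = 1/4970.25 + 12/288.6601 = (σ² + n·σ₀²)/(σ₀²σ²) = 59931.6601/(4970.25·288.6601); posterior variance σₙ² = σ₀²σ²/(σ² + n·σ₀²) = 4970.25·288.6601/59931.6601 = 23.939148.
Posterior SD = √σₙ² = √(4970.25·288.6601/59931.6601) = 4.8928.

4.8928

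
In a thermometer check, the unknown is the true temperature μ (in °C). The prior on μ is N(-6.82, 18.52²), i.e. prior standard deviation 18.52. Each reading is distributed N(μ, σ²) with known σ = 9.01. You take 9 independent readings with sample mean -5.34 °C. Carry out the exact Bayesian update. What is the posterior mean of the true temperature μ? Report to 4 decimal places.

For Normal data with known variance σ², a Normal(μ₀, σ₀²) prior on μ is conjugate. Posterior precision = 1/σ₀² + n/σ²; posterior mean is the precision-weighted average of μ₀ and x̄.
n·x̄ = 9·(-5.34) = -48.06.
σ₀² = 18.52² = 342.9904, σ² = 9.01² = 81.1801; σ² + n·σ₀² = 81.1801 + 9·342.9904 = 3168.0937.
Posterior mean = (μ₀/σ₀² + n·x̄/σ²)/(1/σ₀² + n/σ²) = (σ²·μ₀ + σ₀²·n·x̄)/(σ² + n·σ₀²) = (81.1801·(-6.82) + 342.9904·(-48.06))/3168.0937 = -17037.766906/3168.0937 = -5.3779.

-5.3779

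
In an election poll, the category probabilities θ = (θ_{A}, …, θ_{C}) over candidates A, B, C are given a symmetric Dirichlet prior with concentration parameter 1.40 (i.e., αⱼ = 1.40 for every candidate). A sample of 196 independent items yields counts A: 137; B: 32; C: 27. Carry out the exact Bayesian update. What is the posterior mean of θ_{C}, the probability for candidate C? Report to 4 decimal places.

0.1419

The Dirichlet prior is conjugate to the Multinomial likelihood: each posterior αⱼ = prior αⱼ + observed count nⱼ.
Posterior concentration: (138.40, 33.40, 28.40), total = 200.20.
E[θ_{C}|data] = α_{C}/Σα = 28.40/200.20 = 0.1419.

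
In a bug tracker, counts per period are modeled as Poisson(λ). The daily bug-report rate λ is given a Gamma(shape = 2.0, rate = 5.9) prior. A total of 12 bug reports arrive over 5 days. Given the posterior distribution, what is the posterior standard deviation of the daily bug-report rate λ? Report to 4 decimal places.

With a Gamma(shape α, rate β) prior, the Poisson likelihood is conjugate: the posterior is Gamma(α + ΣXᵢ, β + n).
Posterior: Gamma(α+S, β+n) = Gamma(2.0+12, 5.9+5) = Gamma(14.0, 10.9).
SD = √α/β = √14.0/10.9 = 0.3433.

0.3433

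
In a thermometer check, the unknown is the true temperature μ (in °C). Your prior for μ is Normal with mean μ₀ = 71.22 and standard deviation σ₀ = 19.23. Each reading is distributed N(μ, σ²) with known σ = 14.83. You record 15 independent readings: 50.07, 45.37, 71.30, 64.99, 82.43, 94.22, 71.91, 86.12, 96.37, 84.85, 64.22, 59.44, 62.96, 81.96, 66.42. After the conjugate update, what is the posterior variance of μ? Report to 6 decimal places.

14.102766

For Normal data with known variance σ², a Normal(μ₀, σ₀²) prior on μ is conjugate. Posterior precision = 1/σ₀² + n/σ²; posterior mean is the precision-weighted average of μ₀ and x̄.
σ₀² = 19.23² = 369.7929, σ² = 14.83² = 219.9289; σ² + n·σ₀² = 219.9289 + 15·369.7929 = 5766.8224.
Posterior precision = 1/σ₀² + n/σ² = 1/369.7929 + 15/219.9289 = (σ² + n·σ₀²)/(σ₀²σ²) = 5766.8224/(369.7929·219.9289); posterior variance σₙ² = σ₀²σ²/(σ² + n·σ₀²) = 369.7929·219.9289/5766.8224 = 14.102766.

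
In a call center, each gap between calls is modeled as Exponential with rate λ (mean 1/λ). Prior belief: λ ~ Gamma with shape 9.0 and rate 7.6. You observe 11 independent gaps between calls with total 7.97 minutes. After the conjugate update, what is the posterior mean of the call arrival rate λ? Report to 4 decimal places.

With a Gamma(shape α, rate β) prior on the exponential rate λ, the posterior after n observations with total T = Σxᵢ is Gamma(α+n, β+T).
Posterior: Gamma(9.0+11, 7.6+7.97) = Gamma(20.0, 15.57).
Posterior mean of λ = α/β = 20.0/15.57 = 1.2845.

1.2845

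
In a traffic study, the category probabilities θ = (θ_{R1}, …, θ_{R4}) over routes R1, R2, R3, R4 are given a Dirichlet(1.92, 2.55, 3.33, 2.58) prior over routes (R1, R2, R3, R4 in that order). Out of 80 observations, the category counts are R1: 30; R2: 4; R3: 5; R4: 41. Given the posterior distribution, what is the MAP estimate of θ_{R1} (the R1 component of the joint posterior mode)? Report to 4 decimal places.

0.3580

The Dirichlet prior is conjugate to the Multinomial likelihood: each posterior αⱼ = prior αⱼ + observed count nⱼ.
Posterior concentration: (31.92, 6.55, 8.33, 43.58), total = 90.38.
Joint mode component: (α_{R1}−1)/(Σα−K) = 30.92/86.38 = 0.3580.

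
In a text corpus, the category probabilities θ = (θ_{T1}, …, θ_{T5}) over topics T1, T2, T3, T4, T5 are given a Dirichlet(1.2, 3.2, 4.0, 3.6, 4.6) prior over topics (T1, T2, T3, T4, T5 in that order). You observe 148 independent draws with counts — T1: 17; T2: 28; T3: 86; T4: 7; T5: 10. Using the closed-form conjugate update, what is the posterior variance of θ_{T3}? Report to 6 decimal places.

The Dirichlet prior is conjugate to the Multinomial likelihood: each posterior αⱼ = prior αⱼ + observed count nⱼ.
Posterior concentration: (18.2, 31.2, 90.0, 10.6, 14.6), total = 164.6.
Var[θ_j] = α_j(Σα−α_j)/((Σα)²(Σα+1)) = 90.0·74.6/(164.6²·165.6) = 0.001496.

0.001496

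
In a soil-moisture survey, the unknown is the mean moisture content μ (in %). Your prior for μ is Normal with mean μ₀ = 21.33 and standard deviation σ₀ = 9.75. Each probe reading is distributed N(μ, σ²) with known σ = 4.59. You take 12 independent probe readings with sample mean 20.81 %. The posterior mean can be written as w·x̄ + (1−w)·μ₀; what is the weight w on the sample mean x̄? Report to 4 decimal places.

For Normal data with known variance σ², a Normal(μ₀, σ₀²) prior on μ is conjugate. Posterior precision = 1/σ₀² + n/σ²; posterior mean is the precision-weighted average of μ₀ and x̄.
σ₀² = 9.75² = 95.0625, σ² = 4.59² = 21.0681. Prior precision 1/σ₀² = 1/95.0625; data precision n/σ² = 12/21.0681.
w = (n/σ²)/(1/σ₀² + n/σ²) = n·σ₀²/(σ² + n·σ₀²) = 12·95.0625/(21.0681 + 12·95.0625) = 1140.75/1161.8181 = 0.9819.

0.9819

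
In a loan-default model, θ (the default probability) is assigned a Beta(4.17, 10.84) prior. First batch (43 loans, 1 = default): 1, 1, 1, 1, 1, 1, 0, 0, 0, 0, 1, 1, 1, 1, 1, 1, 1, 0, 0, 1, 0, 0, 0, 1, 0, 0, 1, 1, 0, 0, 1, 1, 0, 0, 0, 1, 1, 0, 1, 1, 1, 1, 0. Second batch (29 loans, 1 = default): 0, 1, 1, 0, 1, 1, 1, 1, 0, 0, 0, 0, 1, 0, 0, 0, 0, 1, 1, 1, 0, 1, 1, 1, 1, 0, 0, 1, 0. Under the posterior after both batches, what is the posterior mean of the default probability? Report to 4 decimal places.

0.5076

The Beta prior is conjugate to a Binomial/Bernoulli likelihood; the update adds successes to α and failures to β.
After batch 1: Beta(4.17+25, 10.84+18) = Beta(29.17, 28.84).
After batch 2: Beta(29.17+15, 28.84+14) = Beta(44.17, 42.84).
Posterior mean = α/(α+β) = 44.17/87.01 = 0.5076.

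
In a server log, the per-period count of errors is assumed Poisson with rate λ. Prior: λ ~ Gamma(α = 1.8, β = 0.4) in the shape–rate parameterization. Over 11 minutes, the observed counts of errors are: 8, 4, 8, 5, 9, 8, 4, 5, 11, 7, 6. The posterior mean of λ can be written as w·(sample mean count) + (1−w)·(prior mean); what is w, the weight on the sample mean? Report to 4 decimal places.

0.9649

With a Gamma(shape α, rate β) prior, the Poisson likelihood is conjugate: the posterior is Gamma(α + ΣXᵢ, β + n).
Posterior mean = (α₀+S)/(β₀+n) = [n/(β₀+n)]·(S/n) + [β₀/(β₀+n)]·(α₀/β₀), so only n and β₀ enter the weight.
Weight on data w = n/(β₀+n) = 11/(0.4+11) = 11/11.4 = 0.9649.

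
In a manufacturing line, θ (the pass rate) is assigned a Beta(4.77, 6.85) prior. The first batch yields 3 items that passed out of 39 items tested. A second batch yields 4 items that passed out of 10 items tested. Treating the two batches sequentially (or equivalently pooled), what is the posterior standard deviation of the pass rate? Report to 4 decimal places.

The Beta prior is conjugate to a Binomial/Bernoulli likelihood; the update adds successes to α and failures to β.
After batch 1: Beta(4.77+3, 6.85+36) = Beta(7.77, 42.85).
After batch 2: Beta(7.77+4, 42.85+6) = Beta(11.77, 48.85).
Var = αβ/((α+β)²(α+β+1)) = 11.77·48.85/(60.62²·61.62) = 0.00253914; SD = √0.00253914 = 0.0504.

0.0504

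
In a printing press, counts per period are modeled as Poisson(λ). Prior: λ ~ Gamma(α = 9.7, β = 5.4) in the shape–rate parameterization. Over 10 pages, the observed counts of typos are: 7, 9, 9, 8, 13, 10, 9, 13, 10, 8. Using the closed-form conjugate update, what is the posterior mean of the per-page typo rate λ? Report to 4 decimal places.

With a Gamma(shape α, rate β) prior, the Poisson likelihood is conjugate: the posterior is Gamma(α + ΣXᵢ, β + n).
Sum of counts S = 96 over n = 10 pages.
Posterior: Gamma(α+S, β+n) = Gamma(9.7+96, 5.4+10) = Gamma(105.7, 15.4).
Posterior mean = α/β = 105.7/15.4 = 6.8636.

6.8636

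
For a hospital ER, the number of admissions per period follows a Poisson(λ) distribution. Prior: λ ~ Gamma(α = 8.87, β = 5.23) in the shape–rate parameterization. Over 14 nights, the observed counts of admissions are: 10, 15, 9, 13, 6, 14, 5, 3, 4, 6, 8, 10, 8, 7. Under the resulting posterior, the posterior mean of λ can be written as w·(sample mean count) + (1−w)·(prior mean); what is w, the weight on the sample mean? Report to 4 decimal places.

0.7280

With a Gamma(shape α, rate β) prior, the Poisson likelihood is conjugate: the posterior is Gamma(α + ΣXᵢ, β + n).
Posterior mean = (α₀+S)/(β₀+n) = [n/(β₀+n)]·(S/n) + [β₀/(β₀+n)]·(α₀/β₀), so only n and β₀ enter the weight.
Weight on data w = n/(β₀+n) = 14/(5.23+14) = 14/19.23 = 0.7280.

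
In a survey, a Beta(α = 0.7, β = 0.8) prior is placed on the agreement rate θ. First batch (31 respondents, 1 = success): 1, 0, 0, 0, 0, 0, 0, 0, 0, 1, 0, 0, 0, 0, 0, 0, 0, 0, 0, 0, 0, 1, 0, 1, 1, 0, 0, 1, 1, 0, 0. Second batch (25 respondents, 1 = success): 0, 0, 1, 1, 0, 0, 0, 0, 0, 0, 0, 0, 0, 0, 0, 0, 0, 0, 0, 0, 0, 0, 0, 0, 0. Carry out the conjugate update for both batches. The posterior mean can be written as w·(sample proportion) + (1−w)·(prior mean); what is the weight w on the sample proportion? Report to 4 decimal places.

The Beta prior is conjugate to a Binomial/Bernoulli likelihood; the update adds successes to α and failures to β.
Total number of respondents: n = 31 + 25 = 56.
Posterior mean = (α₀+k)/(α₀+β₀+n) = [n/(α₀+β₀+n)]·(k/n) + [(α₀+β₀)/(α₀+β₀+n)]·α₀/(α₀+β₀), so only n and the prior enter the weight.
The weight on the data is w = n/(α₀+β₀+n) = 56/(0.7+0.8+56) = 56/57.5 = 0.9739.

0.9739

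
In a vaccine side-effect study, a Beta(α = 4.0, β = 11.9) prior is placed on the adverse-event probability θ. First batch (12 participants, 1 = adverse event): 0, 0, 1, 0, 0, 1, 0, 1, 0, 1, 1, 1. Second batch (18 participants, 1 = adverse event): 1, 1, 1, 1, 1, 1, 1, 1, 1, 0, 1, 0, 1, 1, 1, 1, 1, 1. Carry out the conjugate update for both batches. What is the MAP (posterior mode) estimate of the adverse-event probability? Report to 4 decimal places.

The Beta prior is conjugate to a Binomial/Bernoulli likelihood; the update adds successes to α and failures to β.
After batch 1: Beta(4.0+6, 11.9+6) = Beta(10.0, 17.9).
After batch 2: Beta(10.0+16, 17.9+2) = Beta(26.0, 19.9).
Mode of Beta(a,b) for a,b>1 is (a−1)/(a+b−2) = 25.0/43.9 = 0.5695.

0.5695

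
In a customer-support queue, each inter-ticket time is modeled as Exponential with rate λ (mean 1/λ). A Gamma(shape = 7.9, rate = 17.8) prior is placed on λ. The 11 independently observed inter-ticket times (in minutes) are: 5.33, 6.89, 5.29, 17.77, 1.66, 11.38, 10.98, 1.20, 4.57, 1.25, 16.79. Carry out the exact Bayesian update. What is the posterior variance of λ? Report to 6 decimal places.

0.001856

With a Gamma(shape α, rate β) prior on the exponential rate λ, the posterior after n observations with total T = Σxᵢ is Gamma(α+n, β+T).
Sum of observations T = 83.11 minutes; n = 11.
Posterior: Gamma(7.9+11, 17.8+83.11) = Gamma(18.9, 100.91).
Var = α/β² = 0.001856.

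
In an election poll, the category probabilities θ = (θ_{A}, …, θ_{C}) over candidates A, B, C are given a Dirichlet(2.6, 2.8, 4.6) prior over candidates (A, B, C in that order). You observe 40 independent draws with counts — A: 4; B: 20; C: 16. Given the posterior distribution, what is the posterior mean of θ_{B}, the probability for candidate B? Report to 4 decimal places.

0.4560

The Dirichlet prior is conjugate to the Multinomial likelihood: each posterior αⱼ = prior αⱼ + observed count nⱼ.
Posterior concentration: (6.6, 22.8, 20.6), total = 50.0.
E[θ_{B}|data] = α_{B}/Σα = 22.8/50.0 = 0.4560.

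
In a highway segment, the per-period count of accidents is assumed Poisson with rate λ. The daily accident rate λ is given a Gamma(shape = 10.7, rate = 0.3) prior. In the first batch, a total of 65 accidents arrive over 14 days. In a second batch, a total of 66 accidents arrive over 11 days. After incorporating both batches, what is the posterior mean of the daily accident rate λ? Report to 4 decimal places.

With a Gamma(shape α, rate β) prior, the Poisson likelihood is conjugate: the posterior is Gamma(α + ΣXᵢ, β + n).
After batch 1: Gamma(α+S, β+n) = Gamma(10.7+65, 0.3+14) = Gamma(75.7, 14.3).
After batch 2: Gamma(α+S, β+n) = Gamma(75.7+66, 14.3+11) = Gamma(141.7, 25.3).
Posterior mean = α/β = 141.7/25.3 = 5.6008.

5.6008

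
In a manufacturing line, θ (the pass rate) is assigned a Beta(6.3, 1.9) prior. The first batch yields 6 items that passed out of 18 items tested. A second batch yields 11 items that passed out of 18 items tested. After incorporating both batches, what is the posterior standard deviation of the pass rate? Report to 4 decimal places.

0.0743

The Beta prior is conjugate to a Binomial/Bernoulli likelihood; the update adds successes to α and failures to β.
After batch 1: Beta(6.3+6, 1.9+12) = Beta(12.3, 13.9).
After batch 2: Beta(12.3+11, 13.9+7) = Beta(23.3, 20.9).
Var = αβ/((α+β)²(α+β+1)) = 23.3·20.9/(44.2²·45.2) = 0.00551467; SD = √0.00551467 = 0.0743.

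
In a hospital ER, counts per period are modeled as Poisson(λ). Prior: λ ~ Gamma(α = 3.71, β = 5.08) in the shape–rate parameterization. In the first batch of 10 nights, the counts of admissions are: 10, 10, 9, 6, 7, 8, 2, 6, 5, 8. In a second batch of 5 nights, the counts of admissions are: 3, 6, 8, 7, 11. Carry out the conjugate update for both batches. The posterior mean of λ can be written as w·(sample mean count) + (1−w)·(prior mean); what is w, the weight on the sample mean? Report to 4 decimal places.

With a Gamma(shape α, rate β) prior, the Poisson likelihood is conjugate: the posterior is Gamma(α + ΣXᵢ, β + n).
Total number of nights: n = 10 + 5 = 15.
Posterior mean = (α₀+S)/(β₀+n) = [n/(β₀+n)]·(S/n) + [β₀/(β₀+n)]·(α₀/β₀), so only n and β₀ enter the weight.
Weight on data w = n/(β₀+n) = 15/(5.08+15) = 15/20.08 = 0.7470.

0.7470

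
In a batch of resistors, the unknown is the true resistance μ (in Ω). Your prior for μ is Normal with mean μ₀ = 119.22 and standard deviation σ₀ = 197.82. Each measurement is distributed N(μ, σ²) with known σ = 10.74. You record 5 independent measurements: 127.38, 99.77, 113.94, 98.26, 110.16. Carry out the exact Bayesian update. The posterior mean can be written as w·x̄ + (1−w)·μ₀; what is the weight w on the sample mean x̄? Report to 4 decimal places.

For Normal data with known variance σ², a Normal(μ₀, σ₀²) prior on μ is conjugate. Posterior precision = 1/σ₀² + n/σ²; posterior mean is the precision-weighted average of μ₀ and x̄.
σ₀² = 197.82² = 39132.7524, σ² = 10.74² = 115.3476. Prior precision 1/σ₀² = 1/39132.7524; data precision n/σ² = 5/115.3476.
w = (n/σ²)/(1/σ₀² + n/σ²) = n·σ₀²/(σ² + n·σ₀²) = 5·39132.7524/(115.3476 + 5·39132.7524) = 195663.762/195779.1096 = 0.9994.

0.9994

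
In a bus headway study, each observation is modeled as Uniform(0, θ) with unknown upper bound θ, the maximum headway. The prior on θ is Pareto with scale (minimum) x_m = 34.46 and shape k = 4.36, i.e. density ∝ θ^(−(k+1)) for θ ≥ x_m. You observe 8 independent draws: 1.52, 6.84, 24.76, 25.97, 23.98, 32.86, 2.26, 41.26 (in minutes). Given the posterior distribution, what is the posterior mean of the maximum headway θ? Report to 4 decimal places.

44.8920

A Pareto(scale x_m, shape k) prior on the upper bound θ of Uniform(0, θ) is conjugate: posterior is Pareto(max(x_m, max xᵢ), k + n).
Sample maximum = 41.26; prior scale x_m = 34.46 → posterior scale = max = 41.26.
Posterior shape = 4.36 + 8 = 12.36.
E[θ|data] = k·x_m/(k−1) = 12.36·41.26/11.36 = 44.8920.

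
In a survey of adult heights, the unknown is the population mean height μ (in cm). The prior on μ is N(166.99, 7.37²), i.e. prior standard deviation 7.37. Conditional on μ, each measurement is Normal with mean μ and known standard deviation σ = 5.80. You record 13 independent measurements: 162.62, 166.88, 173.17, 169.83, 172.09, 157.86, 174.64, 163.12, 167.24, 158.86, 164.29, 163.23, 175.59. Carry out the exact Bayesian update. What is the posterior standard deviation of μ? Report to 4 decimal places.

1.5716

For Normal data with known variance σ², a Normal(μ₀, σ₀²) prior on μ is conjugate. Posterior precision = 1/σ₀² + n/σ²; posterior mean is the precision-weighted average of μ₀ and x̄.
σ₀² = 7.37² = 54.3169, σ² = 5.80² = 33.64; σ² + n·σ₀² = 33.64 + 13·54.3169 = 739.7597.
Posterior precision = 1/σ₀² + n/σ² = 1/54.3169 + 13/33.64 = (σ² + n·σ₀²)/(σ₀²σ²) = 739.7597/(54.3169·33.64); posterior variance σₙ² = σ₀²σ²/(σ² + n·σ₀²) = 54.3169·33.64/739.7597 = 2.470019.
Posterior SD = √σₙ² = √(54.3169·33.64/739.7597) = 1.5716.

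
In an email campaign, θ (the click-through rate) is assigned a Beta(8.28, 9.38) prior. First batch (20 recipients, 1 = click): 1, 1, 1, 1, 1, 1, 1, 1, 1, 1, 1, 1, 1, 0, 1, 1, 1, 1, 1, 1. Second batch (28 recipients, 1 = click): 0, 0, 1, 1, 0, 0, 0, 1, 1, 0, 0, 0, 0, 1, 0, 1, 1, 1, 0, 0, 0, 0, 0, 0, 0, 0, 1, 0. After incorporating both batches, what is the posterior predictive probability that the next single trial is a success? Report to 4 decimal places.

0.5525

The Beta prior is conjugate to a Binomial/Bernoulli likelihood; the update adds successes to α and failures to β.
After batch 1: Beta(8.28+19, 9.38+1) = Beta(27.28, 10.38).
After batch 2: Beta(27.28+9, 10.38+19) = Beta(36.28, 29.38).
For a single future Bernoulli trial, P(success | data) = α/(α+β) = 0.5525.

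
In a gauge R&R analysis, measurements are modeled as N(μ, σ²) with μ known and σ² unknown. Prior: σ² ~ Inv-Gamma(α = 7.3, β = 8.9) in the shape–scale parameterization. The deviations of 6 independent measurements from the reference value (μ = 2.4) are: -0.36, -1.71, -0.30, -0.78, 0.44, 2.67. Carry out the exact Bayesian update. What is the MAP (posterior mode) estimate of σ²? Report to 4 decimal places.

1.2776

With known mean μ and an Inverse-Gamma(α, β) prior on σ², the Normal likelihood is conjugate: posterior is Inv-Gamma(α + n/2, β + Σ(xᵢ−μ)²/2).
Σ(xᵢ−μ)² = (-0.36)² + (-1.71)² + (-0.30)² + (-0.78)² + (0.44)² + (2.67)² = 11.0746.
Posterior: Inv-Gamma(7.3 + 6/2, 8.9 + 11.0746/2) = Inv-Gamma(10.30, 14.43730).
Mode = β/(α+1) = 14.43730/11.30 = 1.2776.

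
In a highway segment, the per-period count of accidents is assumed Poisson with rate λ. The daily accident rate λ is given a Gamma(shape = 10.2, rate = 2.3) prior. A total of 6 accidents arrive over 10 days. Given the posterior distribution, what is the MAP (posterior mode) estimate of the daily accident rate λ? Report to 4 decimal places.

1.2358

With a Gamma(shape α, rate β) prior, the Poisson likelihood is conjugate: the posterior is Gamma(α + ΣXᵢ, β + n).
Posterior: Gamma(α+S, β+n) = Gamma(10.2+6, 2.3+10) = Gamma(16.2, 12.3).
Mode of Gamma(α,β) for α≥1 is (α−1)/β = 15.2/12.3 = 1.2358.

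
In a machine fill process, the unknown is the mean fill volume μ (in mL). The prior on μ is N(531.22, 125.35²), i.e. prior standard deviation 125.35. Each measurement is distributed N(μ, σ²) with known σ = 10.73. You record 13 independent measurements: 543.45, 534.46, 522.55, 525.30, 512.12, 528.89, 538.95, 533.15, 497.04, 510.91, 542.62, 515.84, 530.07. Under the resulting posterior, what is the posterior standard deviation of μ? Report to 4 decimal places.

2.9751

For Normal data with known variance σ², a Normal(μ₀, σ₀²) prior on μ is conjugate. Posterior precision = 1/σ₀² + n/σ²; posterior mean is the precision-weighted average of μ₀ and x̄.
σ₀² = 125.35² = 15712.6225, σ² = 10.73² = 115.1329; σ² + n·σ₀² = 115.1329 + 13·15712.6225 = 204379.2254.
Posterior precision = 1/σ₀² + n/σ² = 1/15712.6225 + 13/115.1329 = (σ² + n·σ₀²)/(σ₀²σ²) = 204379.2254/(15712.6225·115.1329); posterior variance σₙ² = σ₀²σ²/(σ² + n·σ₀²) = 15712.6225·115.1329/204379.2254 = 8.851388.
Posterior SD = √σₙ² = √(15712.6225·115.1329/204379.2254) = 2.9751.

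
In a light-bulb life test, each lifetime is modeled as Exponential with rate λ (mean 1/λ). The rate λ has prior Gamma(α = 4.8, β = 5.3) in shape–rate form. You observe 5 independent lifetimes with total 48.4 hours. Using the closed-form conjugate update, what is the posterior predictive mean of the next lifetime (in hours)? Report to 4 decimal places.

6.1023

With a Gamma(shape α, rate β) prior on the exponential rate λ, the posterior after n observations with total T = Σxᵢ is Gamma(α+n, β+T).
Posterior: Gamma(4.8+5, 5.3+48.4) = Gamma(9.8, 53.7).
The predictive distribution for the next observation is Lomax; its mean is β/(α−1) = 53.7/8.8 = 6.1023.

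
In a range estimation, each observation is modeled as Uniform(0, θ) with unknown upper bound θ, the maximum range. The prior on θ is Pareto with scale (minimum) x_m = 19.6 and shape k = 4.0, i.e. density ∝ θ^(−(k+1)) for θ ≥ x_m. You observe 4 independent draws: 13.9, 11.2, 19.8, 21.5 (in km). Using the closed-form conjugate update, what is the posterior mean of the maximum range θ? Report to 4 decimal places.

A Pareto(scale x_m, shape k) prior on the upper bound θ of Uniform(0, θ) is conjugate: posterior is Pareto(max(x_m, max xᵢ), k + n).
Sample maximum = 21.5; prior scale x_m = 19.6 → posterior scale = max = 21.5.
Posterior shape = 4.0 + 4 = 8.0.
E[θ|data] = k·x_m/(k−1) = 8.0·21.5/7.0 = 24.5714.

24.5714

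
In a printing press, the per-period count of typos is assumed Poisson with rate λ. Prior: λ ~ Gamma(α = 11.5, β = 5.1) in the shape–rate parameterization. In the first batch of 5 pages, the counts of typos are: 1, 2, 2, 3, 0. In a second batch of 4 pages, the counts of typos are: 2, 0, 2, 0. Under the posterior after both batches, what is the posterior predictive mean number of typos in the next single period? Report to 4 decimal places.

1.6667

With a Gamma(shape α, rate β) prior, the Poisson likelihood is conjugate: the posterior is Gamma(α + ΣXᵢ, β + n).
Batch 1: sum of counts S = 8 over n = 5 pages.
After batch 1: Gamma(α+S, β+n) = Gamma(11.5+8, 5.1+5) = Gamma(19.5, 10.1).
Batch 2: sum of counts S = 4 over n = 4 pages.
After batch 2: Gamma(α+S, β+n) = Gamma(19.5+4, 10.1+4) = Gamma(23.5, 14.1).
The predictive distribution for one future period is NegBinom with mean α/β = 1.6667.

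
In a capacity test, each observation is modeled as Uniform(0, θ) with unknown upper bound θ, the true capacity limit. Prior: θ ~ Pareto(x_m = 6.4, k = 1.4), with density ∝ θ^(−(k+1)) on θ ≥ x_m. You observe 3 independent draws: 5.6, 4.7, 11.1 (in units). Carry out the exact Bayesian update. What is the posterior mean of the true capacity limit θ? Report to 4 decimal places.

A Pareto(scale x_m, shape k) prior on the upper bound θ of Uniform(0, θ) is conjugate: posterior is Pareto(max(x_m, max xᵢ), k + n).
Sample maximum = 11.1; prior scale x_m = 6.4 → posterior scale = max = 11.1.
Posterior shape = 1.4 + 3 = 4.4.
E[θ|data] = k·x_m/(k−1) = 4.4·11.1/3.4 = 14.3647.

14.3647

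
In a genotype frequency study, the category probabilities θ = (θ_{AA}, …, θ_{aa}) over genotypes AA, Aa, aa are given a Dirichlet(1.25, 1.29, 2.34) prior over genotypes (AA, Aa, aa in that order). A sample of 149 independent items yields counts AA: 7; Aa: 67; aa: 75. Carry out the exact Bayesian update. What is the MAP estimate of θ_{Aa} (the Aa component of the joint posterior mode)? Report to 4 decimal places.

The Dirichlet prior is conjugate to the Multinomial likelihood: each posterior αⱼ = prior αⱼ + observed count nⱼ.
Posterior concentration: (8.25, 68.29, 77.34), total = 153.88.
Joint mode component: (α_{Aa}−1)/(Σα−K) = 67.29/150.88 = 0.4460.

0.4460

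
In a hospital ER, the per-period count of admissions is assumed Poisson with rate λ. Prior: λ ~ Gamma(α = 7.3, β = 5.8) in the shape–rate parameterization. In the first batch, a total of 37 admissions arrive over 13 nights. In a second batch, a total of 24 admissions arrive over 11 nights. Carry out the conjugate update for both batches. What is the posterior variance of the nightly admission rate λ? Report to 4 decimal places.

With a Gamma(shape α, rate β) prior, the Poisson likelihood is conjugate: the posterior is Gamma(α + ΣXᵢ, β + n).
After batch 1: Gamma(α+S, β+n) = Gamma(7.3+37, 5.8+13) = Gamma(44.3, 18.8).
After batch 2: Gamma(α+S, β+n) = Gamma(44.3+24, 18.8+11) = Gamma(68.3, 29.8).
Var = α/β² = 68.3/29.8² = 0.0769.

0.0769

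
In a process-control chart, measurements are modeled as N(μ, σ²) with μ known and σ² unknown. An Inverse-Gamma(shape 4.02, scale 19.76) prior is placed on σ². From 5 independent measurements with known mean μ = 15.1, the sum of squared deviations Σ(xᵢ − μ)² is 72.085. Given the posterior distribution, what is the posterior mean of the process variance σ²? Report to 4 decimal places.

10.1091

With known mean μ and an Inverse-Gamma(α, β) prior on σ², the Normal likelihood is conjugate: posterior is Inv-Gamma(α + n/2, β + Σ(xᵢ−μ)²/2).
Posterior: Inv-Gamma(4.02 + 5/2, 19.76 + 72.085/2) = Inv-Gamma(6.52, 55.8025).
E[σ²|data] = β/(α−1) = 55.8025/5.52 = 10.1091.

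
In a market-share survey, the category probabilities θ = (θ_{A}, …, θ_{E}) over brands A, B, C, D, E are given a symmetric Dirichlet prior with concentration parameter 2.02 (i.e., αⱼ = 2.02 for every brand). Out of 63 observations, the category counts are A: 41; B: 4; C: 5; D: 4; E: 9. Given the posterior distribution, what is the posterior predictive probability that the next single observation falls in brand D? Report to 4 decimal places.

0.0824

The Dirichlet prior is conjugate to the Multinomial likelihood: each posterior αⱼ = prior αⱼ + observed count nⱼ.
Posterior concentration: (43.02, 6.02, 7.02, 6.02, 11.02), total = 73.10.
P(next = D | data) = α_{D}/Σα = 0.0824.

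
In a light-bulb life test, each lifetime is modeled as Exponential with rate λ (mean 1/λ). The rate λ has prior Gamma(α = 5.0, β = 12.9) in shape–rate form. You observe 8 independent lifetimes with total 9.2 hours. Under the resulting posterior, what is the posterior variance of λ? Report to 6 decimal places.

With a Gamma(shape α, rate β) prior on the exponential rate λ, the posterior after n observations with total T = Σxᵢ is Gamma(α+n, β+T).
Posterior: Gamma(5.0+8, 12.9+9.2) = Gamma(13.0, 22.1).
Var = α/β² = 0.026617.

0.026617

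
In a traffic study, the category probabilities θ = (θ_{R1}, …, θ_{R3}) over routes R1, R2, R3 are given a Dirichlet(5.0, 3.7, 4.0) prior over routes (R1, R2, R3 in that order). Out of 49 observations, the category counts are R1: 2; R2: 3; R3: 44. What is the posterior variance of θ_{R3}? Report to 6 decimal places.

The Dirichlet prior is conjugate to the Multinomial likelihood: each posterior αⱼ = prior αⱼ + observed count nⱼ.
Posterior concentration: (7.0, 6.7, 48.0), total = 61.7.
Var[θ_j] = α_j(Σα−α_j)/((Σα)²(Σα+1)) = 48.0·13.7/(61.7²·62.7) = 0.002755.

0.002755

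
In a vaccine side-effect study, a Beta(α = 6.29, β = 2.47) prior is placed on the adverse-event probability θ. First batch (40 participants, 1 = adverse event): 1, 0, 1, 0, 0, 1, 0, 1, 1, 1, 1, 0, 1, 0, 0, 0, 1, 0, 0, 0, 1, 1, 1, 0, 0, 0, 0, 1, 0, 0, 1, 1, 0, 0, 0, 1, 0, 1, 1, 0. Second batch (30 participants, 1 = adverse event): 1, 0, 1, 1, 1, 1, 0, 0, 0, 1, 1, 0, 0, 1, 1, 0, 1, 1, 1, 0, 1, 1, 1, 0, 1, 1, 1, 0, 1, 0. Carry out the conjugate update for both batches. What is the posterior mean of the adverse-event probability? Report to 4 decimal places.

The Beta prior is conjugate to a Binomial/Bernoulli likelihood; the update adds successes to α and failures to β.
After batch 1: Beta(6.29+18, 2.47+22) = Beta(24.29, 24.47).
After batch 2: Beta(24.29+19, 24.47+11) = Beta(43.29, 35.47).
Posterior mean = α/(α+β) = 43.29/78.76 = 0.5496.

0.5496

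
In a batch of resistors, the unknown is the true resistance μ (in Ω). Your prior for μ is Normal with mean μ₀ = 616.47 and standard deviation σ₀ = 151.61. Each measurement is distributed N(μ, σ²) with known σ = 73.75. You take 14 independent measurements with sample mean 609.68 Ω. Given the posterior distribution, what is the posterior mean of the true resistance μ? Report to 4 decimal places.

For Normal data with known variance σ², a Normal(μ₀, σ₀²) prior on μ is conjugate. Posterior precision = 1/σ₀² + n/σ²; posterior mean is the precision-weighted average of μ₀ and x̄.
n·x̄ = 14·609.68 = 8535.52.
σ₀² = 151.61² = 22985.5921, σ² = 73.75² = 5439.0625; σ² + n·σ₀² = 5439.0625 + 14·22985.5921 = 327237.3519.
Posterior mean = (μ₀/σ₀² + n·x̄/σ²)/(1/σ₀² + n/σ²) = (σ²·μ₀ + σ₀²·n·x̄)/(σ² + n·σ₀²) = (5439.0625·616.47 + 22985.5921·8535.52)/327237.3519 = 199546999.940767/327237.3519 = 609.7929.

609.7929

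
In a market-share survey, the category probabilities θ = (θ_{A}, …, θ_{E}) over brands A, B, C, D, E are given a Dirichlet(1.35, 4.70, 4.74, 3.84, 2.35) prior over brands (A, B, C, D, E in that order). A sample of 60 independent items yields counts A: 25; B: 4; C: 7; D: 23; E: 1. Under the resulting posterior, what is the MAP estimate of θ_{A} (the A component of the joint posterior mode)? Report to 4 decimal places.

The Dirichlet prior is conjugate to the Multinomial likelihood: each posterior αⱼ = prior αⱼ + observed count nⱼ.
Posterior concentration: (26.35, 8.70, 11.74, 26.84, 3.35), total = 76.98.
Joint mode component: (α_{A}−1)/(Σα−K) = 25.35/71.98 = 0.3522.

0.3522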